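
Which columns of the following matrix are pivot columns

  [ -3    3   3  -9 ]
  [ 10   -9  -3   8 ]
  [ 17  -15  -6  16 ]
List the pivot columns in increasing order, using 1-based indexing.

R1 ← -1/3·R1
  [  1   -1  -1   3 ]
  [ 10   -9  -3   8 ]
  [ 17  -15  -6  16 ]
R2 ← R2 − 10·R1
  [  1   -1  -1    3 ]
  [  0    1   7  -22 ]
  [ 17  -15  -6   16 ]
R3 ← R3 − 17·R1
  [ 1  -1  -1    3 ]
  [ 0   1   7  -22 ]
  [ 0   2  11  -35 ]
R3 ← R3 − 2·R2
  [ 1  -1  -1    3 ]
  [ 0   1   7  -22 ]
  [ 0   0  -3    9 ]
R3 ← -1/3·R3
  [ 1  -1  -1    3 ]
  [ 0   1   7  -22 ]
  [ 0   0   1   -3 ]
R2 ← R2 − 7·R3
  [ 1  -1  -1   3 ]
  [ 0   1   0  -1 ]
  [ 0   0   1  -3 ]
R1 ← R1 + R3
  [ 1  -1  0   0 ]
  [ 0   1  0  -1 ]
  [ 0   0  1  -3 ]
R1 ← R1 + R2
  [ 1  0  0  -1 ]
  [ 0  1  0  -1 ]
  [ 0  0  1  -3 ]
Pivot columns are the columns containing a leading 1.

1, 2, 3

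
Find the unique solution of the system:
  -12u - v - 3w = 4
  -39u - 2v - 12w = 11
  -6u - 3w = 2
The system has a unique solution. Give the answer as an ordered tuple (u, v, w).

(1/3, -4, -4/3)

Form the augmented matrix and row-reduce:
  [ -12  -1   -3  |   4 ]
  [ -39  -2  -12  |  11 ]
  [  -6   0   -3  |   2 ]
Multiply R1 by -1/12.
  [   1  1/12  1/4  |  -1/3 ]
  [ -39    -2  -12  |    11 ]
  [  -6     0   -3  |     2 ]
Add 39 times R1 to R2.
  [  1  1/12   1/4  |  -1/3 ]
  [  0   5/4  -9/4  |    -2 ]
  [ -6     0    -3  |     2 ]
Add 6 times R1 to R3.
  [ 1  1/12   1/4  |  -1/3 ]
  [ 0   5/4  -9/4  |    -2 ]
  [ 0   1/2  -3/2  |     0 ]
Multiply R2 by 4/5.
  [ 1  1/12   1/4  |  -1/3 ]
  [ 0     1  -9/5  |  -8/5 ]
  [ 0   1/2  -3/2  |     0 ]
Subtract 1/2 times R2 from R3.
  [ 1  1/12   1/4  |  -1/3 ]
  [ 0     1  -9/5  |  -8/5 ]
  [ 0     0  -3/5  |   4/5 ]
Multiply R3 by -5/3.
  [ 1  1/12   1/4  |  -1/3 ]
  [ 0     1  -9/5  |  -8/5 ]
  [ 0     0     1  |  -4/3 ]
Add 9/5 times R3 to R2.
  [ 1  1/12  1/4  |  -1/3 ]
  [ 0     1    0  |    -4 ]
  [ 0     0    1  |  -4/3 ]
Subtract 1/4 times R3 from R1.
  [ 1  1/12  0  |     0 ]
  [ 0     1  0  |    -4 ]
  [ 0     0  1  |  -4/3 ]
Subtract 1/12 times R2 from R1.
  [ 1  0  0  |   1/3 ]
  [ 0  1  0  |    -4 ]
  [ 0  0  1  |  -4/3 ]
Reading off the last column: u = 1/3, v = -4, w = -4/3.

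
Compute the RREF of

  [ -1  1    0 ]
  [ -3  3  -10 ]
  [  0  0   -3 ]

[[1, -1, 0], [0, 0, 1], [0, 0, 0]]

Multiply R1 by -1.
  [  1  -1    0 ]
  [ -3   3  -10 ]
  [  0   0   -3 ]
Add 3 times R1 to R2.
  [ 1  -1    0 ]
  [ 0   0  -10 ]
  [ 0   0   -3 ]
Multiply R2 by -1/10.
  [ 1  -1   0 ]
  [ 0   0   1 ]
  [ 0   0  -3 ]
Add 3 times R2 to R3.
  [ 1  -1  0 ]
  [ 0   0  1 ]
  [ 0   0  0 ]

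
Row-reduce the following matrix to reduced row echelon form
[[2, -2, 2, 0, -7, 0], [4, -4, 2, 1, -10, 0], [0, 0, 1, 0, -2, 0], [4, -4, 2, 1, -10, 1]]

R1 ← 1/2·R1
  [ 1  -1  1  0  -7/2  0 ]
  [ 4  -4  2  1   -10  0 ]
  [ 0   0  1  0    -2  0 ]
  [ 4  -4  2  1   -10  1 ]
R2 ← R2 − 4·R1
  [ 1  -1   1  0  -7/2  0 ]
  [ 0   0  -2  1     4  0 ]
  [ 0   0   1  0    -2  0 ]
  [ 4  -4   2  1   -10  1 ]
R4 ← R4 − 4·R1
  [ 1  -1   1  0  -7/2  0 ]
  [ 0   0  -2  1     4  0 ]
  [ 0   0   1  0    -2  0 ]
  [ 0   0  -2  1     4  1 ]
R2 ← -1/2·R2
  [ 1  -1   1     0  -7/2  0 ]
  [ 0   0   1  -1/2    -2  0 ]
  [ 0   0   1     0    -2  0 ]
  [ 0   0  -2     1     4  1 ]
R3 ← R3 − R2
  [ 1  -1   1     0  -7/2  0 ]
  [ 0   0   1  -1/2    -2  0 ]
  [ 0   0   0   1/2     0  0 ]
  [ 0   0  -2     1     4  1 ]
R4 ← R4 + 2·R2
  [ 1  -1  1     0  -7/2  0 ]
  [ 0   0  1  -1/2    -2  0 ]
  [ 0   0  0   1/2     0  0 ]
  [ 0   0  0     0     0  1 ]
R3 ← 2·R3
  [ 1  -1  1     0  -7/2  0 ]
  [ 0   0  1  -1/2    -2  0 ]
  [ 0   0  0     1     0  0 ]
  [ 0   0  0     0     0  1 ]
R2 ← R2 + 1/2·R3
  [ 1  -1  1  0  -7/2  0 ]
  [ 0   0  1  0    -2  0 ]
  [ 0   0  0  1     0  0 ]
  [ 0   0  0  0     0  1 ]
R1 ← R1 − R2
  [ 1  -1  0  0  -3/2  0 ]
  [ 0   0  1  0    -2  0 ]
  [ 0   0  0  1     0  0 ]
  [ 0   0  0  0     0  1 ]

[[1, -1, 0, 0, -3/2, 0], [0, 0, 1, 0, -2, 0], [0, 0, 0, 1, 0, 0], [0, 0, 0, 0, 0, 1]]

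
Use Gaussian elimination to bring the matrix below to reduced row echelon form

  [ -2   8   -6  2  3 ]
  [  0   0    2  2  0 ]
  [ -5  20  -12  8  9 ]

[[1, -4, 0, -4, 0], [0, 0, 1, 1, 0], [0, 0, 0, 0, 1]]

Multiply R1 by -1/2.
  [  1  -4    3  -1  -3/2 ]
  [  0   0    2   2     0 ]
  [ -5  20  -12   8     9 ]
Add 5 times R1 to R3.
  [ 1  -4  3  -1  -3/2 ]
  [ 0   0  2   2     0 ]
  [ 0   0  3   3   3/2 ]
Multiply R2 by 1/2.
  [ 1  -4  3  -1  -3/2 ]
  [ 0   0  1   1     0 ]
  [ 0   0  3   3   3/2 ]
Subtract 3 times R2 from R3.
  [ 1  -4  3  -1  -3/2 ]
  [ 0   0  1   1     0 ]
  [ 0   0  0   0   3/2 ]
Multiply R3 by 2/3.
  [ 1  -4  3  -1  -3/2 ]
  [ 0   0  1   1     0 ]
  [ 0   0  0   0     1 ]
Add 3/2 times R3 to R1.
  [ 1  -4  3  -1  0 ]
  [ 0   0  1   1  0 ]
  [ 0   0  0   0  1 ]
Subtract 3 times R2 from R1.
  [ 1  -4  0  -4  0 ]
  [ 0   0  1   1  0 ]
  [ 0   0  0   0  1 ]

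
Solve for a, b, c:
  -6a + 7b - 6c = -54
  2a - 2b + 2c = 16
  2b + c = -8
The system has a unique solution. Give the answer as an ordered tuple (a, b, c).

(-2, -6, 4)

Form the augmented matrix and row-reduce:
  [ -6   7  -6  |  -54 ]
  [  2  -2   2  |   16 ]
  [  0   2   1  |   -8 ]
r1 -> -1/6·r1
  [ 1  -7/6  1  |   9 ]
  [ 2    -2  2  |  16 ]
  [ 0     2  1  |  -8 ]
r2 -> r2 − 2·r1
  [ 1  -7/6  1  |   9 ]
  [ 0   1/3  0  |  -2 ]
  [ 0     2  1  |  -8 ]
r2 -> 3·r2
  [ 1  -7/6  1  |   9 ]
  [ 0     1  0  |  -6 ]
  [ 0     2  1  |  -8 ]
r3 -> r3 − 2·r2
  [ 1  -7/6  1  |   9 ]
  [ 0     1  0  |  -6 ]
  [ 0     0  1  |   4 ]
r1 -> r1 − r3
  [ 1  -7/6  0  |   5 ]
  [ 0     1  0  |  -6 ]
  [ 0     0  1  |   4 ]
r1 -> r1 + 7/6·r2
  [ 1  0  0  |  -2 ]
  [ 0  1  0  |  -6 ]
  [ 0  0  1  |   4 ]
Reading off the last column: a = -2, b = -6, c = 4.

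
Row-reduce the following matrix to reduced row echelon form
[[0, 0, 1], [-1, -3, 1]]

[[1, 3, 0], [0, 0, 1]]

ρ1 <=> ρ2
  [ -1  -3  1 ]
  [  0   0  1 ]
ρ1 ← -1·ρ1
  [ 1  3  -1 ]
  [ 0  0   1 ]
ρ1 ← ρ1 + ρ2
  [ 1  3  0 ]
  [ 0  0  1 ]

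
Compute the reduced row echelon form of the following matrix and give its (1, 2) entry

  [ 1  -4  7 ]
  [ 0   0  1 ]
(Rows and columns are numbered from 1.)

-4

R1 ← R1 − 7·R2
  [ 1  -4  0 ]
  [ 0   0  1 ]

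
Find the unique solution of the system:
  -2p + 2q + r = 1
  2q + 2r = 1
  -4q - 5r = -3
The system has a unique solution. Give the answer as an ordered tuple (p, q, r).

Form the augmented matrix and row-reduce:
  [ -2   2   1  |   1 ]
  [  0   2   2  |   1 ]
  [  0  -4  -5  |  -3 ]
R1 -> -1/2·R1
R2 -> 1/2·R2
R3 -> R3 + 4·R2
R3 -> -1·R3
R2 -> R2 − R3
R1 -> R1 + 1/2·R3
R1 -> R1 + R2
Reading off the last column: p = -1/2, q = -1/2, r = 1.

(-1/2, -1/2, 1)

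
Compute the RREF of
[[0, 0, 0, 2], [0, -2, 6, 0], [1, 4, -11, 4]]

r1 <=> r3
  [ 1   4  -11  4 ]
  [ 0  -2    6  0 ]
  [ 0   0    0  2 ]
r2 := -1/2·r2
  [ 1  4  -11  4 ]
  [ 0  1   -3  0 ]
  [ 0  0    0  2 ]
r3 := 1/2·r3
  [ 1  4  -11  4 ]
  [ 0  1   -3  0 ]
  [ 0  0    0  1 ]
r1 := r1 − 4·r3
  [ 1  4  -11  0 ]
  [ 0  1   -3  0 ]
  [ 0  0    0  1 ]
r1 := r1 − 4·r2
  [ 1  0   1  0 ]
  [ 0  1  -3  0 ]
  [ 0  0   0  1 ]

[[1, 0, 1, 0], [0, 1, -3, 0], [0, 0, 0, 1]]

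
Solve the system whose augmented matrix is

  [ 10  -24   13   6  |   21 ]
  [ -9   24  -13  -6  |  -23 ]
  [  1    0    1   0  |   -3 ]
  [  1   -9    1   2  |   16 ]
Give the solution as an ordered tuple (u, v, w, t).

(-2, -1, -1, 5)

r1 ← 1/10·r1
r2 ← r2 + 9·r1
r3 ← r3 − r1
r4 ← r4 − r1
r2 ← 5/12·r2
r3 ← r3 − 12/5·r2
r4 ← r4 + 33/5·r2
r4 ← r4 + 31/8·r3
r4 ← -4·r4
r2 ← r2 + 1/4·r4
r1 ← r1 − 3/5·r4
r2 ← r2 + 13/24·r3
r1 ← r1 − 13/10·r3
r1 ← r1 + 12/5·r2
Reading off the last column: u = -2, v = -1, w = -1, t = 5.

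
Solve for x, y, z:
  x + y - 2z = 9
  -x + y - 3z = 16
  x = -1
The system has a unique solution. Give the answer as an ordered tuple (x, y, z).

Form the augmented matrix and row-reduce:
  [  1  1  -2  |   9 ]
  [ -1  1  -3  |  16 ]
  [  1  0   0  |  -1 ]
Add R1 to R2.
  [ 1  1  -2  |   9 ]
  [ 0  2  -5  |  25 ]
  [ 1  0   0  |  -1 ]
Subtract R1 from R3.
  [ 1   1  -2  |    9 ]
  [ 0   2  -5  |   25 ]
  [ 0  -1   2  |  -10 ]
Multiply R2 by 1/2.
  [ 1   1    -2  |     9 ]
  [ 0   1  -5/2  |  25/2 ]
  [ 0  -1     2  |   -10 ]
Add R2 to R3.
  [ 1  1    -2  |     9 ]
  [ 0  1  -5/2  |  25/2 ]
  [ 0  0  -1/2  |   5/2 ]
Multiply R3 by -2.
  [ 1  1    -2  |     9 ]
  [ 0  1  -5/2  |  25/2 ]
  [ 0  0     1  |    -5 ]
Add 5/2 times R3 to R2.
  [ 1  1  -2  |   9 ]
  [ 0  1   0  |   0 ]
  [ 0  0   1  |  -5 ]
Add 2 times R3 to R1.
  [ 1  1  0  |  -1 ]
  [ 0  1  0  |   0 ]
  [ 0  0  1  |  -5 ]
Subtract R2 from R1.
  [ 1  0  0  |  -1 ]
  [ 0  1  0  |   0 ]
  [ 0  0  1  |  -5 ]
Reading off the last column: x = -1, y = 0, z = -5.

(-1, 0, -5)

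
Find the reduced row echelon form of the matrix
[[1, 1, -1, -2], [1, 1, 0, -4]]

[[1, 1, 0, -4], [0, 0, 1, -2]]

R2 → R2 − R1
  [ 1  1  -1  -2 ]
  [ 0  0   1  -2 ]
R1 → R1 + R2
  [ 1  1  0  -4 ]
  [ 0  0  1  -2 ]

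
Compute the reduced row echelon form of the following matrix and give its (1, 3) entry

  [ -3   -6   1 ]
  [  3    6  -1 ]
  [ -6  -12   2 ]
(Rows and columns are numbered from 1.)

-1/3

R1 -> -1/3·R1
  [  1    2  -1/3 ]
  [  3    6    -1 ]
  [ -6  -12     2 ]
R2 -> R2 − 3·R1
  [  1    2  -1/3 ]
  [  0    0     0 ]
  [ -6  -12     2 ]
R3 -> R3 + 6·R1
  [ 1  2  -1/3 ]
  [ 0  0     0 ]
  [ 0  0     0 ]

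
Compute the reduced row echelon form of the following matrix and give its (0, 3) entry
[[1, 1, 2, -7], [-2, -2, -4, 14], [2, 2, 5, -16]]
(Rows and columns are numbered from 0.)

ρ2 ← ρ2 + 2·ρ1
  [ 1  1  2   -7 ]
  [ 0  0  0    0 ]
  [ 2  2  5  -16 ]
ρ3 ← ρ3 − 2·ρ1
  [ 1  1  2  -7 ]
  [ 0  0  0   0 ]
  [ 0  0  1  -2 ]
ρ2 <-> ρ3
  [ 1  1  2  -7 ]
  [ 0  0  1  -2 ]
  [ 0  0  0   0 ]
ρ1 ← ρ1 − 2·ρ2
  [ 1  1  0  -3 ]
  [ 0  0  1  -2 ]
  [ 0  0  0   0 ]

-3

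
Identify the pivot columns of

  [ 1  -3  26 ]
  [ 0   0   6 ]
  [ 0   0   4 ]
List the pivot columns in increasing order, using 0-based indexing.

ρ2 -> 1/6·ρ2
ρ3 -> ρ3 − 4·ρ2
ρ1 -> ρ1 − 26·ρ2
Pivot columns are the columns containing a leading 1.

0, 2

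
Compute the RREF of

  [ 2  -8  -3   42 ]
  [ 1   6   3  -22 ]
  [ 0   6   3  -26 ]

[[1, 0, 0, 4], [0, 1, 0, -4], [0, 0, 1, -2/3]]

R1 ← 1/2·R1
R2 ← R2 − R1
R2 ← 1/10·R2
R3 ← R3 − 6·R2
R3 ← 10/3·R3
R2 ← R2 − 9/20·R3
R1 ← R1 + 3/2·R3
R1 ← R1 + 4·R2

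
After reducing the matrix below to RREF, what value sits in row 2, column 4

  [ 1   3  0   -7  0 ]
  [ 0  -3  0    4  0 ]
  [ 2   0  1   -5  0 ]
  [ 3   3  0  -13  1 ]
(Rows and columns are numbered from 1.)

r3 → r3 − 2·r1
  [ 1   3  0   -7  0 ]
  [ 0  -3  0    4  0 ]
  [ 0  -6  1    9  0 ]
  [ 3   3  0  -13  1 ]
r4 → r4 − 3·r1
  [ 1   3  0  -7  0 ]
  [ 0  -3  0   4  0 ]
  [ 0  -6  1   9  0 ]
  [ 0  -6  0   8  1 ]
r2 → -1/3·r2
  [ 1   3  0    -7  0 ]
  [ 0   1  0  -4/3  0 ]
  [ 0  -6  1     9  0 ]
  [ 0  -6  0     8  1 ]
r3 → r3 + 6·r2
  [ 1   3  0    -7  0 ]
  [ 0   1  0  -4/3  0 ]
  [ 0   0  1     1  0 ]
  [ 0  -6  0     8  1 ]
r4 → r4 + 6·r2
  [ 1  3  0    -7  0 ]
  [ 0  1  0  -4/3  0 ]
  [ 0  0  1     1  0 ]
  [ 0  0  0     0  1 ]
r1 → r1 − 3·r2
  [ 1  0  0    -3  0 ]
  [ 0  1  0  -4/3  0 ]
  [ 0  0  1     1  0 ]
  [ 0  0  0     0  1 ]

-4/3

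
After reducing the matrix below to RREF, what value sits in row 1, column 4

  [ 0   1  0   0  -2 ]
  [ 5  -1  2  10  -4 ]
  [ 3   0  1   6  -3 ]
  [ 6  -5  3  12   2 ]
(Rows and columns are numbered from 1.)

2

Swap R1 and R2.
  [ 5  -1  2  10  -4 ]
  [ 0   1  0   0  -2 ]
  [ 3   0  1   6  -3 ]
  [ 6  -5  3  12   2 ]
Multiply R1 by 1/5.
  [ 1  -1/5  2/5   2  -4/5 ]
  [ 0     1    0   0    -2 ]
  [ 3     0    1   6    -3 ]
  [ 6    -5    3  12     2 ]
Subtract 3 times R1 from R3.
  [ 1  -1/5   2/5   2  -4/5 ]
  [ 0     1     0   0    -2 ]
  [ 0   3/5  -1/5   0  -3/5 ]
  [ 6    -5     3  12     2 ]
Subtract 6 times R1 from R4.
  [ 1   -1/5   2/5  2  -4/5 ]
  [ 0      1     0  0    -2 ]
  [ 0    3/5  -1/5  0  -3/5 ]
  [ 0  -19/5   3/5  0  34/5 ]
Subtract 3/5 times R2 from R3.
  [ 1   -1/5   2/5  2  -4/5 ]
  [ 0      1     0  0    -2 ]
  [ 0      0  -1/5  0   3/5 ]
  [ 0  -19/5   3/5  0  34/5 ]
Add 19/5 times R2 to R4.
  [ 1  -1/5   2/5  2  -4/5 ]
  [ 0     1     0  0    -2 ]
  [ 0     0  -1/5  0   3/5 ]
  [ 0     0   3/5  0  -4/5 ]
Multiply R3 by -5.
  [ 1  -1/5  2/5  2  -4/5 ]
  [ 0     1    0  0    -2 ]
  [ 0     0    1  0    -3 ]
  [ 0     0  3/5  0  -4/5 ]
Subtract 3/5 times R3 from R4.
  [ 1  -1/5  2/5  2  -4/5 ]
  [ 0     1    0  0    -2 ]
  [ 0     0    1  0    -3 ]
  [ 0     0    0  0     1 ]
Add 3 times R4 to R3.
  [ 1  -1/5  2/5  2  -4/5 ]
  [ 0     1    0  0    -2 ]
  [ 0     0    1  0     0 ]
  [ 0     0    0  0     1 ]
Add 2 times R4 to R2.
  [ 1  -1/5  2/5  2  -4/5 ]
  [ 0     1    0  0     0 ]
  [ 0     0    1  0     0 ]
  [ 0     0    0  0     1 ]
Add 4/5 times R4 to R1.
  [ 1  -1/5  2/5  2  0 ]
  [ 0     1    0  0  0 ]
  [ 0     0    1  0  0 ]
  [ 0     0    0  0  1 ]
Subtract 2/5 times R3 from R1.
  [ 1  -1/5  0  2  0 ]
  [ 0     1  0  0  0 ]
  [ 0     0  1  0  0 ]
  [ 0     0  0  0  1 ]
Add 1/5 times R2 to R1.
  [ 1  0  0  2  0 ]
  [ 0  1  0  0  0 ]
  [ 0  0  1  0  0 ]
  [ 0  0  0  0  1 ]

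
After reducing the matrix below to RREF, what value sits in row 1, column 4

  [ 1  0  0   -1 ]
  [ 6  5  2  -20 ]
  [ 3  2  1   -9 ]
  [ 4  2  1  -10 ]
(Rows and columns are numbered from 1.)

-1

Subtract 6 times R1 from R2.
  [ 1  0  0   -1 ]
  [ 0  5  2  -14 ]
  [ 3  2  1   -9 ]
  [ 4  2  1  -10 ]
Subtract 3 times R1 from R3.
  [ 1  0  0   -1 ]
  [ 0  5  2  -14 ]
  [ 0  2  1   -6 ]
  [ 4  2  1  -10 ]
Subtract 4 times R1 from R4.
  [ 1  0  0   -1 ]
  [ 0  5  2  -14 ]
  [ 0  2  1   -6 ]
  [ 0  2  1   -6 ]
Multiply R2 by 1/5.
  [ 1  0    0     -1 ]
  [ 0  1  2/5  -14/5 ]
  [ 0  2    1     -6 ]
  [ 0  2    1     -6 ]
Subtract 2 times R2 from R3.
  [ 1  0    0     -1 ]
  [ 0  1  2/5  -14/5 ]
  [ 0  0  1/5   -2/5 ]
  [ 0  2    1     -6 ]
Subtract 2 times R2 from R4.
  [ 1  0    0     -1 ]
  [ 0  1  2/5  -14/5 ]
  [ 0  0  1/5   -2/5 ]
  [ 0  0  1/5   -2/5 ]
Multiply R3 by 5.
  [ 1  0    0     -1 ]
  [ 0  1  2/5  -14/5 ]
  [ 0  0    1     -2 ]
  [ 0  0  1/5   -2/5 ]
Subtract 1/5 times R3 from R4.
  [ 1  0    0     -1 ]
  [ 0  1  2/5  -14/5 ]
  [ 0  0    1     -2 ]
  [ 0  0    0      0 ]
Subtract 2/5 times R3 from R2.
  [ 1  0  0  -1 ]
  [ 0  1  0  -2 ]
  [ 0  0  1  -2 ]
  [ 0  0  0   0 ]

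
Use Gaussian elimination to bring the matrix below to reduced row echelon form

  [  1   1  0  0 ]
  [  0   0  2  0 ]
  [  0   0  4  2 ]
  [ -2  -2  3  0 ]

R4 -> R4 + 2·R1
R2 -> 1/2·R2
R3 -> R3 − 4·R2
R4 -> R4 − 3·R2
R3 -> 1/2·R3

[[1, 1, 0, 0], [0, 0, 1, 0], [0, 0, 0, 1], [0, 0, 0, 0]]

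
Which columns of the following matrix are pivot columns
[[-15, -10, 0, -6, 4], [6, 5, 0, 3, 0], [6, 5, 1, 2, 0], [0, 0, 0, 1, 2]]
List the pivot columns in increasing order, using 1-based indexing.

Multiply r1 by -1/15.
  [ 1  2/3  0  2/5  -4/15 ]
  [ 6    5  0    3      0 ]
  [ 6    5  1    2      0 ]
  [ 0    0  0    1      2 ]
Subtract 6 times r1 from r2.
  [ 1  2/3  0  2/5  -4/15 ]
  [ 0    1  0  3/5    8/5 ]
  [ 6    5  1    2      0 ]
  [ 0    0  0    1      2 ]
Subtract 6 times r1 from r3.
  [ 1  2/3  0   2/5  -4/15 ]
  [ 0    1  0   3/5    8/5 ]
  [ 0    1  1  -2/5    8/5 ]
  [ 0    0  0     1      2 ]
Subtract r2 from r3.
  [ 1  2/3  0  2/5  -4/15 ]
  [ 0    1  0  3/5    8/5 ]
  [ 0    0  1   -1      0 ]
  [ 0    0  0    1      2 ]
Add r4 to r3.
  [ 1  2/3  0  2/5  -4/15 ]
  [ 0    1  0  3/5    8/5 ]
  [ 0    0  1    0      2 ]
  [ 0    0  0    1      2 ]
Subtract 3/5 times r4 from r2.
  [ 1  2/3  0  2/5  -4/15 ]
  [ 0    1  0    0    2/5 ]
  [ 0    0  1    0      2 ]
  [ 0    0  0    1      2 ]
Subtract 2/5 times r4 from r1.
  [ 1  2/3  0  0  -16/15 ]
  [ 0    1  0  0     2/5 ]
  [ 0    0  1  0       2 ]
  [ 0    0  0  1       2 ]
Subtract 2/3 times r2 from r1.
  [ 1  0  0  0  -4/3 ]
  [ 0  1  0  0   2/5 ]
  [ 0  0  1  0     2 ]
  [ 0  0  0  1     2 ]
Pivot columns are the columns containing a leading 1.

1, 2, 3, 4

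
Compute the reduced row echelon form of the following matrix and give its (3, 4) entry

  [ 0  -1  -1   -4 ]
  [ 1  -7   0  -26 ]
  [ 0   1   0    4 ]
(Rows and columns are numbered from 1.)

0

ρ1 ↔ ρ2
ρ2 → -1·ρ2
ρ3 → ρ3 − ρ2
ρ3 → -1·ρ3
ρ2 → ρ2 − ρ3
ρ1 → ρ1 + 7·ρ2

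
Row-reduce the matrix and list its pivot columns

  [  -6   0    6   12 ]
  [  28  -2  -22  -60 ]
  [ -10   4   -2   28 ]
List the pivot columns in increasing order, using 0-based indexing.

0, 1

Multiply ρ1 by -1/6.
Subtract 28 times ρ1 from ρ2.
Add 10 times ρ1 to ρ3.
Multiply ρ2 by -1/2.
Subtract 4 times ρ2 from ρ3.
Pivot columns are the columns containing a leading 1.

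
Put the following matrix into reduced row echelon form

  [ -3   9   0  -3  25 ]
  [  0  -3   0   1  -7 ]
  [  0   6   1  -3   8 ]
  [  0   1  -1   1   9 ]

[[1, 0, 0, 0, -4/3], [0, 1, 0, 0, 3], [0, 0, 1, 0, -4], [0, 0, 0, 1, 2]]

R1 ← -1/3·R1
  [ 1  -3   0   1  -25/3 ]
  [ 0  -3   0   1     -7 ]
  [ 0   6   1  -3      8 ]
  [ 0   1  -1   1      9 ]
R2 ← -1/3·R2
  [ 1  -3   0     1  -25/3 ]
  [ 0   1   0  -1/3    7/3 ]
  [ 0   6   1    -3      8 ]
  [ 0   1  -1     1      9 ]
R3 ← R3 − 6·R2
  [ 1  -3   0     1  -25/3 ]
  [ 0   1   0  -1/3    7/3 ]
  [ 0   0   1    -1     -6 ]
  [ 0   1  -1     1      9 ]
R4 ← R4 − R2
  [ 1  -3   0     1  -25/3 ]
  [ 0   1   0  -1/3    7/3 ]
  [ 0   0   1    -1     -6 ]
  [ 0   0  -1   4/3   20/3 ]
R4 ← R4 + R3
  [ 1  -3  0     1  -25/3 ]
  [ 0   1  0  -1/3    7/3 ]
  [ 0   0  1    -1     -6 ]
  [ 0   0  0   1/3    2/3 ]
R4 ← 3·R4
  [ 1  -3  0     1  -25/3 ]
  [ 0   1  0  -1/3    7/3 ]
  [ 0   0  1    -1     -6 ]
  [ 0   0  0     1      2 ]
R3 ← R3 + R4
  [ 1  -3  0     1  -25/3 ]
  [ 0   1  0  -1/3    7/3 ]
  [ 0   0  1     0     -4 ]
  [ 0   0  0     1      2 ]
R2 ← R2 + 1/3·R4
  [ 1  -3  0  1  -25/3 ]
  [ 0   1  0  0      3 ]
  [ 0   0  1  0     -4 ]
  [ 0   0  0  1      2 ]
R1 ← R1 − R4
  [ 1  -3  0  0  -31/3 ]
  [ 0   1  0  0      3 ]
  [ 0   0  1  0     -4 ]
  [ 0   0  0  1      2 ]
R1 ← R1 + 3·R2
  [ 1  0  0  0  -4/3 ]
  [ 0  1  0  0     3 ]
  [ 0  0  1  0    -4 ]
  [ 0  0  0  1     2 ]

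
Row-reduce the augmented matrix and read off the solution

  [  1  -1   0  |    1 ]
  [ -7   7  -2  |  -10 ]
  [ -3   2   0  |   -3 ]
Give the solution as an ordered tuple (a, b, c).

(1, 0, 3/2)

R2 := R2 + 7·R1
  [  1  -1   0  |   1 ]
  [  0   0  -2  |  -3 ]
  [ -3   2   0  |  -3 ]
R3 := R3 + 3·R1
  [ 1  -1   0  |   1 ]
  [ 0   0  -2  |  -3 ]
  [ 0  -1   0  |   0 ]
R2 <=> R3
  [ 1  -1   0  |   1 ]
  [ 0  -1   0  |   0 ]
  [ 0   0  -2  |  -3 ]
R2 := -1·R2
  [ 1  -1   0  |   1 ]
  [ 0   1   0  |   0 ]
  [ 0   0  -2  |  -3 ]
R3 := -1/2·R3
  [ 1  -1  0  |    1 ]
  [ 0   1  0  |    0 ]
  [ 0   0  1  |  3/2 ]
R1 := R1 + R2
  [ 1  0  0  |    1 ]
  [ 0  1  0  |    0 ]
  [ 0  0  1  |  3/2 ]
Reading off the last column: a = 1, b = 0, c = 3/2.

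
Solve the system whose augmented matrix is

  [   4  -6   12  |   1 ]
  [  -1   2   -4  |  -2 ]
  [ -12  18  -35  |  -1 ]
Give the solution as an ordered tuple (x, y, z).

r1 → 1/4·r1
  [   1  -3/2    3  |  1/4 ]
  [  -1     2   -4  |   -2 ]
  [ -12    18  -35  |   -1 ]
r2 → r2 + r1
  [   1  -3/2    3  |   1/4 ]
  [   0   1/2   -1  |  -7/4 ]
  [ -12    18  -35  |    -1 ]
r3 → r3 + 12·r1
  [ 1  -3/2   3  |   1/4 ]
  [ 0   1/2  -1  |  -7/4 ]
  [ 0     0   1  |     2 ]
r2 → 2·r2
  [ 1  -3/2   3  |   1/4 ]
  [ 0     1  -2  |  -7/2 ]
  [ 0     0   1  |     2 ]
r2 → r2 + 2·r3
  [ 1  -3/2  3  |  1/4 ]
  [ 0     1  0  |  1/2 ]
  [ 0     0  1  |    2 ]
r1 → r1 − 3·r3
  [ 1  -3/2  0  |  -23/4 ]
  [ 0     1  0  |    1/2 ]
  [ 0     0  1  |      2 ]
r1 → r1 + 3/2·r2
  [ 1  0  0  |   -5 ]
  [ 0  1  0  |  1/2 ]
  [ 0  0  1  |    2 ]
Reading off the last column: x = -5, y = 1/2, z = 2.

(-5, 1/2, 2)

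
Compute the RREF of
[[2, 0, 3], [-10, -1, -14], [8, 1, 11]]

[[1, 0, 3/2], [0, 1, -1], [0, 0, 0]]

Multiply r1 by 1/2.
  [   1   0  3/2 ]
  [ -10  -1  -14 ]
  [   8   1   11 ]
Add 10 times r1 to r2.
  [ 1   0  3/2 ]
  [ 0  -1    1 ]
  [ 8   1   11 ]
Subtract 8 times r1 from r3.
  [ 1   0  3/2 ]
  [ 0  -1    1 ]
  [ 0   1   -1 ]
Multiply r2 by -1.
  [ 1  0  3/2 ]
  [ 0  1   -1 ]
  [ 0  1   -1 ]
Subtract r2 from r3.
  [ 1  0  3/2 ]
  [ 0  1   -1 ]
  [ 0  0    0 ]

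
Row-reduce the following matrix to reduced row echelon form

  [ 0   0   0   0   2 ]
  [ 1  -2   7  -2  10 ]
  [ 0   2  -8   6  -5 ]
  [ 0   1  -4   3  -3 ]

[[1, 0, -1, 4, 0], [0, 1, -4, 3, 0], [0, 0, 0, 0, 1], [0, 0, 0, 0, 0]]

r1 <-> r2
r2 <-> r3
r2 → 1/2·r2
r4 → r4 − r2
r3 → 1/2·r3
r4 → r4 + 1/2·r3
r2 → r2 + 5/2·r3
r1 → r1 − 10·r3
r1 → r1 + 2·r2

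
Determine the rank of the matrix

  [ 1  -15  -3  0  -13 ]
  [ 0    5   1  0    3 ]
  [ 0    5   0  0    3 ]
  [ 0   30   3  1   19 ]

rank = 4

ρ2 -> 1/5·ρ2
  [ 1  -15   -3  0  -13 ]
  [ 0    1  1/5  0  3/5 ]
  [ 0    5    0  0    3 ]
  [ 0   30    3  1   19 ]
ρ3 -> ρ3 − 5·ρ2
  [ 1  -15   -3  0  -13 ]
  [ 0    1  1/5  0  3/5 ]
  [ 0    0   -1  0    0 ]
  [ 0   30    3  1   19 ]
ρ4 -> ρ4 − 30·ρ2
  [ 1  -15   -3  0  -13 ]
  [ 0    1  1/5  0  3/5 ]
  [ 0    0   -1  0    0 ]
  [ 0    0   -3  1    1 ]
ρ3 -> -1·ρ3
  [ 1  -15   -3  0  -13 ]
  [ 0    1  1/5  0  3/5 ]
  [ 0    0    1  0    0 ]
  [ 0    0   -3  1    1 ]
ρ4 -> ρ4 + 3·ρ3
  [ 1  -15   -3  0  -13 ]
  [ 0    1  1/5  0  3/5 ]
  [ 0    0    1  0    0 ]
  [ 0    0    0  1    1 ]
ρ2 -> ρ2 − 1/5·ρ3
  [ 1  -15  -3  0  -13 ]
  [ 0    1   0  0  3/5 ]
  [ 0    0   1  0    0 ]
  [ 0    0   0  1    1 ]
ρ1 -> ρ1 + 3·ρ3
  [ 1  -15  0  0  -13 ]
  [ 0    1  0  0  3/5 ]
  [ 0    0  1  0    0 ]
  [ 0    0  0  1    1 ]
ρ1 -> ρ1 + 15·ρ2
  [ 1  0  0  0   -4 ]
  [ 0  1  0  0  3/5 ]
  [ 0  0  1  0    0 ]
  [ 0  0  0  1    1 ]
The reduced form has 4 nonzero rows.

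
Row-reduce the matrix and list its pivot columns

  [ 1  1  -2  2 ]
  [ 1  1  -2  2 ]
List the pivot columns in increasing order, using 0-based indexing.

0

Subtract R1 from R2.
  [ 1  1  -2  2 ]
  [ 0  0   0  0 ]
Pivot columns are the columns containing a leading 1.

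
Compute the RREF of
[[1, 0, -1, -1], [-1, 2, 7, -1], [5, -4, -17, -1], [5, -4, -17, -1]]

R2 := R2 + R1
  [ 1   0   -1  -1 ]
  [ 0   2    6  -2 ]
  [ 5  -4  -17  -1 ]
  [ 5  -4  -17  -1 ]
R3 := R3 − 5·R1
  [ 1   0   -1  -1 ]
  [ 0   2    6  -2 ]
  [ 0  -4  -12   4 ]
  [ 5  -4  -17  -1 ]
R4 := R4 − 5·R1
  [ 1   0   -1  -1 ]
  [ 0   2    6  -2 ]
  [ 0  -4  -12   4 ]
  [ 0  -4  -12   4 ]
R2 := 1/2·R2
  [ 1   0   -1  -1 ]
  [ 0   1    3  -1 ]
  [ 0  -4  -12   4 ]
  [ 0  -4  -12   4 ]
R3 := R3 + 4·R2
  [ 1   0   -1  -1 ]
  [ 0   1    3  -1 ]
  [ 0   0    0   0 ]
  [ 0  -4  -12   4 ]
R4 := R4 + 4·R2
  [ 1  0  -1  -1 ]
  [ 0  1   3  -1 ]
  [ 0  0   0   0 ]
  [ 0  0   0   0 ]

[[1, 0, -1, -1], [0, 1, 3, -1], [0, 0, 0, 0], [0, 0, 0, 0]]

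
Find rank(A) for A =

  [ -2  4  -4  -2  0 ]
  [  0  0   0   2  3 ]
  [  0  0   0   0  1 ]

rank = 3

R1 → -1/2·R1
  [ 1  -2  2  1  0 ]
  [ 0   0  0  2  3 ]
  [ 0   0  0  0  1 ]
R2 → 1/2·R2
  [ 1  -2  2  1    0 ]
  [ 0   0  0  1  3/2 ]
  [ 0   0  0  0    1 ]
R2 → R2 − 3/2·R3
  [ 1  -2  2  1  0 ]
  [ 0   0  0  1  0 ]
  [ 0   0  0  0  1 ]
R1 → R1 − R2
  [ 1  -2  2  0  0 ]
  [ 0   0  0  1  0 ]
  [ 0   0  0  0  1 ]
The reduced form has 3 nonzero rows.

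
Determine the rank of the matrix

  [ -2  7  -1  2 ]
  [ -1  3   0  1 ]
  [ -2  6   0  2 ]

Multiply R1 by -1/2.
Add R1 to R2.
Add 2 times R1 to R3.
Multiply R2 by -2.
Add R2 to R3.
Add 7/2 times R2 to R1.
The reduced form has 2 nonzero rows.

rank = 2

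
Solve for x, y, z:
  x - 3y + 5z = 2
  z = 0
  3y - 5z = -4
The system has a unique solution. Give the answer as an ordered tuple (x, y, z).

Form the augmented matrix and row-reduce:
  [ 1  -3   5  |   2 ]
  [ 0   0   1  |   0 ]
  [ 0   3  -5  |  -4 ]
Swap ρ2 and ρ3.
  [ 1  -3   5  |   2 ]
  [ 0   3  -5  |  -4 ]
  [ 0   0   1  |   0 ]
Multiply ρ2 by 1/3.
  [ 1  -3     5  |     2 ]
  [ 0   1  -5/3  |  -4/3 ]
  [ 0   0     1  |     0 ]
Add 5/3 times ρ3 to ρ2.
  [ 1  -3  5  |     2 ]
  [ 0   1  0  |  -4/3 ]
  [ 0   0  1  |     0 ]
Subtract 5 times ρ3 from ρ1.
  [ 1  -3  0  |     2 ]
  [ 0   1  0  |  -4/3 ]
  [ 0   0  1  |     0 ]
Add 3 times ρ2 to ρ1.
  [ 1  0  0  |    -2 ]
  [ 0  1  0  |  -4/3 ]
  [ 0  0  1  |     0 ]
Reading off the last column: x = -2, y = -4/3, z = 0.

(-2, -4/3, 0)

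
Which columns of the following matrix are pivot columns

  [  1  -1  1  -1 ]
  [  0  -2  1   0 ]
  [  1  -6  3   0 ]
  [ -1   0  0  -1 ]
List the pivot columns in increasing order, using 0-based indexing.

R3 → R3 − R1
  [  1  -1  1  -1 ]
  [  0  -2  1   0 ]
  [  0  -5  2   1 ]
  [ -1   0  0  -1 ]
R4 → R4 + R1
  [ 1  -1  1  -1 ]
  [ 0  -2  1   0 ]
  [ 0  -5  2   1 ]
  [ 0  -1  1  -2 ]
R2 → -1/2·R2
  [ 1  -1     1  -1 ]
  [ 0   1  -1/2   0 ]
  [ 0  -5     2   1 ]
  [ 0  -1     1  -2 ]
R3 → R3 + 5·R2
  [ 1  -1     1  -1 ]
  [ 0   1  -1/2   0 ]
  [ 0   0  -1/2   1 ]
  [ 0  -1     1  -2 ]
R4 → R4 + R2
  [ 1  -1     1  -1 ]
  [ 0   1  -1/2   0 ]
  [ 0   0  -1/2   1 ]
  [ 0   0   1/2  -2 ]
R3 → -2·R3
  [ 1  -1     1  -1 ]
  [ 0   1  -1/2   0 ]
  [ 0   0     1  -2 ]
  [ 0   0   1/2  -2 ]
R4 → R4 − 1/2·R3
  [ 1  -1     1  -1 ]
  [ 0   1  -1/2   0 ]
  [ 0   0     1  -2 ]
  [ 0   0     0  -1 ]
R4 → -1·R4
  [ 1  -1     1  -1 ]
  [ 0   1  -1/2   0 ]
  [ 0   0     1  -2 ]
  [ 0   0     0   1 ]
R3 → R3 + 2·R4
  [ 1  -1     1  -1 ]
  [ 0   1  -1/2   0 ]
  [ 0   0     1   0 ]
  [ 0   0     0   1 ]
R1 → R1 + R4
  [ 1  -1     1  0 ]
  [ 0   1  -1/2  0 ]
  [ 0   0     1  0 ]
  [ 0   0     0  1 ]
R2 → R2 + 1/2·R3
  [ 1  -1  1  0 ]
  [ 0   1  0  0 ]
  [ 0   0  1  0 ]
  [ 0   0  0  1 ]
R1 → R1 − R3
  [ 1  -1  0  0 ]
  [ 0   1  0  0 ]
  [ 0   0  1  0 ]
  [ 0   0  0  1 ]
R1 → R1 + R2
  [ 1  0  0  0 ]
  [ 0  1  0  0 ]
  [ 0  0  1  0 ]
  [ 0  0  0  1 ]
Pivot columns are the columns containing a leading 1.

0, 1, 2, 3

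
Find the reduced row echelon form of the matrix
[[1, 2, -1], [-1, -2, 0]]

R2 -> R2 + R1
  [ 1  2  -1 ]
  [ 0  0  -1 ]
R2 -> -1·R2
  [ 1  2  -1 ]
  [ 0  0   1 ]
R1 -> R1 + R2
  [ 1  2  0 ]
  [ 0  0  1 ]

[[1, 2, 0], [0, 0, 1]]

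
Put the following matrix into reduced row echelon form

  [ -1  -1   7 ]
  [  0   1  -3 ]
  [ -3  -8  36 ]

[[1, 0, -4], [0, 1, -3], [0, 0, 0]]

Multiply R1 by -1.
  [  1   1  -7 ]
  [  0   1  -3 ]
  [ -3  -8  36 ]
Add 3 times R1 to R3.
  [ 1   1  -7 ]
  [ 0   1  -3 ]
  [ 0  -5  15 ]
Add 5 times R2 to R3.
  [ 1  1  -7 ]
  [ 0  1  -3 ]
  [ 0  0   0 ]
Subtract R2 from R1.
  [ 1  0  -4 ]
  [ 0  1  -3 ]
  [ 0  0   0 ]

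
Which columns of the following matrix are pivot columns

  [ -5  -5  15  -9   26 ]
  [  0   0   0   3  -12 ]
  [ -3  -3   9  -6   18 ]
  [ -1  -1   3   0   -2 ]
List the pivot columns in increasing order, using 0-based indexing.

R1 := -1/5·R1
  [  1   1  -3  9/5  -26/5 ]
  [  0   0   0    3    -12 ]
  [ -3  -3   9   -6     18 ]
  [ -1  -1   3    0     -2 ]
R3 := R3 + 3·R1
  [  1   1  -3   9/5  -26/5 ]
  [  0   0   0     3    -12 ]
  [  0   0   0  -3/5   12/5 ]
  [ -1  -1   3     0     -2 ]
R4 := R4 + R1
  [ 1  1  -3   9/5  -26/5 ]
  [ 0  0   0     3    -12 ]
  [ 0  0   0  -3/5   12/5 ]
  [ 0  0   0   9/5  -36/5 ]
R2 := 1/3·R2
  [ 1  1  -3   9/5  -26/5 ]
  [ 0  0   0     1     -4 ]
  [ 0  0   0  -3/5   12/5 ]
  [ 0  0   0   9/5  -36/5 ]
R3 := R3 + 3/5·R2
  [ 1  1  -3  9/5  -26/5 ]
  [ 0  0   0    1     -4 ]
  [ 0  0   0    0      0 ]
  [ 0  0   0  9/5  -36/5 ]
R4 := R4 − 9/5·R2
  [ 1  1  -3  9/5  -26/5 ]
  [ 0  0   0    1     -4 ]
  [ 0  0   0    0      0 ]
  [ 0  0   0    0      0 ]
R1 := R1 − 9/5·R2
  [ 1  1  -3  0   2 ]
  [ 0  0   0  1  -4 ]
  [ 0  0   0  0   0 ]
  [ 0  0   0  0   0 ]
Pivot columns are the columns containing a leading 1.

0, 3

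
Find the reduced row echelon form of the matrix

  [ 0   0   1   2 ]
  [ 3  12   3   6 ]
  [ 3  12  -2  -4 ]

[[1, 4, 0, 0], [0, 0, 1, 2], [0, 0, 0, 0]]

R1 <=> R2
  [ 3  12   3   6 ]
  [ 0   0   1   2 ]
  [ 3  12  -2  -4 ]
R1 → 1/3·R1
  [ 1   4   1   2 ]
  [ 0   0   1   2 ]
  [ 3  12  -2  -4 ]
R3 → R3 − 3·R1
  [ 1  4   1    2 ]
  [ 0  0   1    2 ]
  [ 0  0  -5  -10 ]
R3 → R3 + 5·R2
  [ 1  4  1  2 ]
  [ 0  0  1  2 ]
  [ 0  0  0  0 ]
R1 → R1 − R2
  [ 1  4  0  0 ]
  [ 0  0  1  2 ]
  [ 0  0  0  0 ]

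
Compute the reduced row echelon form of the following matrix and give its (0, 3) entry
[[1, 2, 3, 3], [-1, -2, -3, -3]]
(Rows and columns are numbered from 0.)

3

R2 -> R2 + R1
  [ 1  2  3  3 ]
  [ 0  0  0  0 ]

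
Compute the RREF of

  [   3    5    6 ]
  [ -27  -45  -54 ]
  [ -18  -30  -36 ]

Multiply R1 by 1/3.
  [   1  5/3    2 ]
  [ -27  -45  -54 ]
  [ -18  -30  -36 ]
Add 27 times R1 to R2.
  [   1  5/3    2 ]
  [   0    0    0 ]
  [ -18  -30  -36 ]
Add 18 times R1 to R3.
  [ 1  5/3  2 ]
  [ 0    0  0 ]
  [ 0    0  0 ]

[[1, 5/3, 2], [0, 0, 0], [0, 0, 0]]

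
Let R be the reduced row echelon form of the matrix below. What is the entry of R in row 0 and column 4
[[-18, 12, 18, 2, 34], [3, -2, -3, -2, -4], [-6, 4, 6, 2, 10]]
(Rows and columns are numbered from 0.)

-2

R1 -> -1/18·R1
  [  1  -2/3  -1  -1/9  -17/9 ]
  [  3    -2  -3    -2     -4 ]
  [ -6     4   6     2     10 ]
R2 -> R2 − 3·R1
  [  1  -2/3  -1  -1/9  -17/9 ]
  [  0     0   0  -5/3    5/3 ]
  [ -6     4   6     2     10 ]
R3 -> R3 + 6·R1
  [ 1  -2/3  -1  -1/9  -17/9 ]
  [ 0     0   0  -5/3    5/3 ]
  [ 0     0   0   4/3   -4/3 ]
R2 -> -3/5·R2
  [ 1  -2/3  -1  -1/9  -17/9 ]
  [ 0     0   0     1     -1 ]
  [ 0     0   0   4/3   -4/3 ]
R3 -> R3 − 4/3·R2
  [ 1  -2/3  -1  -1/9  -17/9 ]
  [ 0     0   0     1     -1 ]
  [ 0     0   0     0      0 ]
R1 -> R1 + 1/9·R2
  [ 1  -2/3  -1  0  -2 ]
  [ 0     0   0  1  -1 ]
  [ 0     0   0  0   0 ]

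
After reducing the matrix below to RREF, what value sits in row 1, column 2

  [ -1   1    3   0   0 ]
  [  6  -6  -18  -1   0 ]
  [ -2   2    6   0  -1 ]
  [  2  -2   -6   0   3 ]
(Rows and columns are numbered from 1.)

-1

r1 ← -1·r1
  [  1  -1   -3   0   0 ]
  [  6  -6  -18  -1   0 ]
  [ -2   2    6   0  -1 ]
  [  2  -2   -6   0   3 ]
r2 ← r2 − 6·r1
  [  1  -1  -3   0   0 ]
  [  0   0   0  -1   0 ]
  [ -2   2   6   0  -1 ]
  [  2  -2  -6   0   3 ]
r3 ← r3 + 2·r1
  [ 1  -1  -3   0   0 ]
  [ 0   0   0  -1   0 ]
  [ 0   0   0   0  -1 ]
  [ 2  -2  -6   0   3 ]
r4 ← r4 − 2·r1
  [ 1  -1  -3   0   0 ]
  [ 0   0   0  -1   0 ]
  [ 0   0   0   0  -1 ]
  [ 0   0   0   0   3 ]
r2 ← -1·r2
  [ 1  -1  -3  0   0 ]
  [ 0   0   0  1   0 ]
  [ 0   0   0  0  -1 ]
  [ 0   0   0  0   3 ]
r3 ← -1·r3
  [ 1  -1  -3  0  0 ]
  [ 0   0   0  1  0 ]
  [ 0   0   0  0  1 ]
  [ 0   0   0  0  3 ]
r4 ← r4 − 3·r3
  [ 1  -1  -3  0  0 ]
  [ 0   0   0  1  0 ]
  [ 0   0   0  0  1 ]
  [ 0   0   0  0  0 ]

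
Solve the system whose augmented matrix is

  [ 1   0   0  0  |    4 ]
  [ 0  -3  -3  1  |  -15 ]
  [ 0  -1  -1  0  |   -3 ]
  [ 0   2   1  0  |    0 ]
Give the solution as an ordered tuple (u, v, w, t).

(4, -3, 6, -6)

r2 → -1/3·r2
  [ 1   0   0     0  |   4 ]
  [ 0   1   1  -1/3  |   5 ]
  [ 0  -1  -1     0  |  -3 ]
  [ 0   2   1     0  |   0 ]
r3 → r3 + r2
  [ 1  0  0     0  |  4 ]
  [ 0  1  1  -1/3  |  5 ]
  [ 0  0  0  -1/3  |  2 ]
  [ 0  2  1     0  |  0 ]
r4 → r4 − 2·r2
  [ 1  0   0     0  |    4 ]
  [ 0  1   1  -1/3  |    5 ]
  [ 0  0   0  -1/3  |    2 ]
  [ 0  0  -1   2/3  |  -10 ]
r3 ↔ r4
  [ 1  0   0     0  |    4 ]
  [ 0  1   1  -1/3  |    5 ]
  [ 0  0  -1   2/3  |  -10 ]
  [ 0  0   0  -1/3  |    2 ]
r3 → -1·r3
  [ 1  0  0     0  |   4 ]
  [ 0  1  1  -1/3  |   5 ]
  [ 0  0  1  -2/3  |  10 ]
  [ 0  0  0  -1/3  |   2 ]
r4 → -3·r4
  [ 1  0  0     0  |   4 ]
  [ 0  1  1  -1/3  |   5 ]
  [ 0  0  1  -2/3  |  10 ]
  [ 0  0  0     1  |  -6 ]
r3 → r3 + 2/3·r4
  [ 1  0  0     0  |   4 ]
  [ 0  1  1  -1/3  |   5 ]
  [ 0  0  1     0  |   6 ]
  [ 0  0  0     1  |  -6 ]
r2 → r2 + 1/3·r4
  [ 1  0  0  0  |   4 ]
  [ 0  1  1  0  |   3 ]
  [ 0  0  1  0  |   6 ]
  [ 0  0  0  1  |  -6 ]
r2 → r2 − r3
  [ 1  0  0  0  |   4 ]
  [ 0  1  0  0  |  -3 ]
  [ 0  0  1  0  |   6 ]
  [ 0  0  0  1  |  -6 ]
Reading off the last column: u = 4, v = -3, w = 6, t = -6.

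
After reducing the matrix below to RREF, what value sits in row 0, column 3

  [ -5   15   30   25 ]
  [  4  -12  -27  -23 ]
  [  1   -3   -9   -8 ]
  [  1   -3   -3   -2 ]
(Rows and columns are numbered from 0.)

1

R1 → -1/5·R1
  [ 1   -3   -6   -5 ]
  [ 4  -12  -27  -23 ]
  [ 1   -3   -9   -8 ]
  [ 1   -3   -3   -2 ]
R2 → R2 − 4·R1
  [ 1  -3  -6  -5 ]
  [ 0   0  -3  -3 ]
  [ 1  -3  -9  -8 ]
  [ 1  -3  -3  -2 ]
R3 → R3 − R1
  [ 1  -3  -6  -5 ]
  [ 0   0  -3  -3 ]
  [ 0   0  -3  -3 ]
  [ 1  -3  -3  -2 ]
R4 → R4 − R1
  [ 1  -3  -6  -5 ]
  [ 0   0  -3  -3 ]
  [ 0   0  -3  -3 ]
  [ 0   0   3   3 ]
R2 → -1/3·R2
  [ 1  -3  -6  -5 ]
  [ 0   0   1   1 ]
  [ 0   0  -3  -3 ]
  [ 0   0   3   3 ]
R3 → R3 + 3·R2
  [ 1  -3  -6  -5 ]
  [ 0   0   1   1 ]
  [ 0   0   0   0 ]
  [ 0   0   3   3 ]
R4 → R4 − 3·R2
  [ 1  -3  -6  -5 ]
  [ 0   0   1   1 ]
  [ 0   0   0   0 ]
  [ 0   0   0   0 ]
R1 → R1 + 6·R2
  [ 1  -3  0  1 ]
  [ 0   0  1  1 ]
  [ 0   0  0  0 ]
  [ 0   0  0  0 ]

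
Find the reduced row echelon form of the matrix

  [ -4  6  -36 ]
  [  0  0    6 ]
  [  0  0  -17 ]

[[1, -3/2, 0], [0, 0, 1], [0, 0, 0]]

R1 → -1/4·R1
  [ 1  -3/2    9 ]
  [ 0     0    6 ]
  [ 0     0  -17 ]
R2 → 1/6·R2
  [ 1  -3/2    9 ]
  [ 0     0    1 ]
  [ 0     0  -17 ]
R3 → R3 + 17·R2
  [ 1  -3/2  9 ]
  [ 0     0  1 ]
  [ 0     0  0 ]
R1 → R1 − 9·R2
  [ 1  -3/2  0 ]
  [ 0     0  1 ]
  [ 0     0  0 ]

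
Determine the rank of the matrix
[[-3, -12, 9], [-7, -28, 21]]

R1 -> -1/3·R1
  [  1    4  -3 ]
  [ -7  -28  21 ]
R2 -> R2 + 7·R1
  [ 1  4  -3 ]
  [ 0  0   0 ]
The reduced form has 1 nonzero row.

rank = 1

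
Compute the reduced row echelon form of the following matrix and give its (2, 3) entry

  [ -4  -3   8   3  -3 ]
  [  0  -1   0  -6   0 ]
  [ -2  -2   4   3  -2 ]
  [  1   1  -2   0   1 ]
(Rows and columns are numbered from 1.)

ρ1 → -1/4·ρ1
  [  1  3/4  -2  -3/4  3/4 ]
  [  0   -1   0    -6    0 ]
  [ -2   -2   4     3   -2 ]
  [  1    1  -2     0    1 ]
ρ3 → ρ3 + 2·ρ1
  [ 1   3/4  -2  -3/4   3/4 ]
  [ 0    -1   0    -6     0 ]
  [ 0  -1/2   0   3/2  -1/2 ]
  [ 1     1  -2     0     1 ]
ρ4 → ρ4 − ρ1
  [ 1   3/4  -2  -3/4   3/4 ]
  [ 0    -1   0    -6     0 ]
  [ 0  -1/2   0   3/2  -1/2 ]
  [ 0   1/4   0   3/4   1/4 ]
ρ2 → -1·ρ2
  [ 1   3/4  -2  -3/4   3/4 ]
  [ 0     1   0     6     0 ]
  [ 0  -1/2   0   3/2  -1/2 ]
  [ 0   1/4   0   3/4   1/4 ]
ρ3 → ρ3 + 1/2·ρ2
  [ 1  3/4  -2  -3/4   3/4 ]
  [ 0    1   0     6     0 ]
  [ 0    0   0   9/2  -1/2 ]
  [ 0  1/4   0   3/4   1/4 ]
ρ4 → ρ4 − 1/4·ρ2
  [ 1  3/4  -2  -3/4   3/4 ]
  [ 0    1   0     6     0 ]
  [ 0    0   0   9/2  -1/2 ]
  [ 0    0   0  -3/4   1/4 ]
ρ3 → 2/9·ρ3
  [ 1  3/4  -2  -3/4   3/4 ]
  [ 0    1   0     6     0 ]
  [ 0    0   0     1  -1/9 ]
  [ 0    0   0  -3/4   1/4 ]
ρ4 → ρ4 + 3/4·ρ3
  [ 1  3/4  -2  -3/4   3/4 ]
  [ 0    1   0     6     0 ]
  [ 0    0   0     1  -1/9 ]
  [ 0    0   0     0   1/6 ]
ρ4 → 6·ρ4
  [ 1  3/4  -2  -3/4   3/4 ]
  [ 0    1   0     6     0 ]
  [ 0    0   0     1  -1/9 ]
  [ 0    0   0     0     1 ]
ρ3 → ρ3 + 1/9·ρ4
  [ 1  3/4  -2  -3/4  3/4 ]
  [ 0    1   0     6    0 ]
  [ 0    0   0     1    0 ]
  [ 0    0   0     0    1 ]
ρ1 → ρ1 − 3/4·ρ4
  [ 1  3/4  -2  -3/4  0 ]
  [ 0    1   0     6  0 ]
  [ 0    0   0     1  0 ]
  [ 0    0   0     0  1 ]
ρ2 → ρ2 − 6·ρ3
  [ 1  3/4  -2  -3/4  0 ]
  [ 0    1   0     0  0 ]
  [ 0    0   0     1  0 ]
  [ 0    0   0     0  1 ]
ρ1 → ρ1 + 3/4·ρ3
  [ 1  3/4  -2  0  0 ]
  [ 0    1   0  0  0 ]
  [ 0    0   0  1  0 ]
  [ 0    0   0  0  1 ]
ρ1 → ρ1 − 3/4·ρ2
  [ 1  0  -2  0  0 ]
  [ 0  1   0  0  0 ]
  [ 0  0   0  1  0 ]
  [ 0  0   0  0  1 ]

0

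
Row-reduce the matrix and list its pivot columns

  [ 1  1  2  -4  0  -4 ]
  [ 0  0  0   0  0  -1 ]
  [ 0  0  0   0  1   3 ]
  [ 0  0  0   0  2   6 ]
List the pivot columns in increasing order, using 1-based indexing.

1, 5, 6

r2 <=> r3
  [ 1  1  2  -4  0  -4 ]
  [ 0  0  0   0  1   3 ]
  [ 0  0  0   0  0  -1 ]
  [ 0  0  0   0  2   6 ]
r4 ← r4 − 2·r2
  [ 1  1  2  -4  0  -4 ]
  [ 0  0  0   0  1   3 ]
  [ 0  0  0   0  0  -1 ]
  [ 0  0  0   0  0   0 ]
r3 ← -1·r3
  [ 1  1  2  -4  0  -4 ]
  [ 0  0  0   0  1   3 ]
  [ 0  0  0   0  0   1 ]
  [ 0  0  0   0  0   0 ]
r2 ← r2 − 3·r3
  [ 1  1  2  -4  0  -4 ]
  [ 0  0  0   0  1   0 ]
  [ 0  0  0   0  0   1 ]
  [ 0  0  0   0  0   0 ]
r1 ← r1 + 4·r3
  [ 1  1  2  -4  0  0 ]
  [ 0  0  0   0  1  0 ]
  [ 0  0  0   0  0  1 ]
  [ 0  0  0   0  0  0 ]
Pivot columns are the columns containing a leading 1.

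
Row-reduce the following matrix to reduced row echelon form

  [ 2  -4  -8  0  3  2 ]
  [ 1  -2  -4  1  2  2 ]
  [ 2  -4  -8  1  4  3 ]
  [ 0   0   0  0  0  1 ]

[[1, -2, -4, 0, 0, 0], [0, 0, 0, 1, 0, 0], [0, 0, 0, 0, 1, 0], [0, 0, 0, 0, 0, 1]]

R1 ← 1/2·R1
  [ 1  -2  -4  0  3/2  1 ]
  [ 1  -2  -4  1    2  2 ]
  [ 2  -4  -8  1    4  3 ]
  [ 0   0   0  0    0  1 ]
R2 ← R2 − R1
  [ 1  -2  -4  0  3/2  1 ]
  [ 0   0   0  1  1/2  1 ]
  [ 2  -4  -8  1    4  3 ]
  [ 0   0   0  0    0  1 ]
R3 ← R3 − 2·R1
  [ 1  -2  -4  0  3/2  1 ]
  [ 0   0   0  1  1/2  1 ]
  [ 0   0   0  1    1  1 ]
  [ 0   0   0  0    0  1 ]
R3 ← R3 − R2
  [ 1  -2  -4  0  3/2  1 ]
  [ 0   0   0  1  1/2  1 ]
  [ 0   0   0  0  1/2  0 ]
  [ 0   0   0  0    0  1 ]
R3 ← 2·R3
  [ 1  -2  -4  0  3/2  1 ]
  [ 0   0   0  1  1/2  1 ]
  [ 0   0   0  0    1  0 ]
  [ 0   0   0  0    0  1 ]
R2 ← R2 − R4
  [ 1  -2  -4  0  3/2  1 ]
  [ 0   0   0  1  1/2  0 ]
  [ 0   0   0  0    1  0 ]
  [ 0   0   0  0    0  1 ]
R1 ← R1 − R4
  [ 1  -2  -4  0  3/2  0 ]
  [ 0   0   0  1  1/2  0 ]
  [ 0   0   0  0    1  0 ]
  [ 0   0   0  0    0  1 ]
R2 ← R2 − 1/2·R3
  [ 1  -2  -4  0  3/2  0 ]
  [ 0   0   0  1    0  0 ]
  [ 0   0   0  0    1  0 ]
  [ 0   0   0  0    0  1 ]
R1 ← R1 − 3/2·R3
  [ 1  -2  -4  0  0  0 ]
  [ 0   0   0  1  0  0 ]
  [ 0   0   0  0  1  0 ]
  [ 0   0   0  0  0  1 ]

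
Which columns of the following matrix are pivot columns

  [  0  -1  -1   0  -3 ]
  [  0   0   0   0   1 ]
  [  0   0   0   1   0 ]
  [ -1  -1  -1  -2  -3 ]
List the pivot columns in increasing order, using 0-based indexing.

0, 1, 3, 4

R1 <-> R4
  [ -1  -1  -1  -2  -3 ]
  [  0   0   0   0   1 ]
  [  0   0   0   1   0 ]
  [  0  -1  -1   0  -3 ]
R1 ← -1·R1
  [ 1   1   1  2   3 ]
  [ 0   0   0  0   1 ]
  [ 0   0   0  1   0 ]
  [ 0  -1  -1  0  -3 ]
R2 <-> R4
  [ 1   1   1  2   3 ]
  [ 0  -1  -1  0  -3 ]
  [ 0   0   0  1   0 ]
  [ 0   0   0  0   1 ]
R2 ← -1·R2
  [ 1  1  1  2  3 ]
  [ 0  1  1  0  3 ]
  [ 0  0  0  1  0 ]
  [ 0  0  0  0  1 ]
R2 ← R2 − 3·R4
  [ 1  1  1  2  3 ]
  [ 0  1  1  0  0 ]
  [ 0  0  0  1  0 ]
  [ 0  0  0  0  1 ]
R1 ← R1 − 3·R4
  [ 1  1  1  2  0 ]
  [ 0  1  1  0  0 ]
  [ 0  0  0  1  0 ]
  [ 0  0  0  0  1 ]
R1 ← R1 − 2·R3
  [ 1  1  1  0  0 ]
  [ 0  1  1  0  0 ]
  [ 0  0  0  1  0 ]
  [ 0  0  0  0  1 ]
R1 ← R1 − R2
  [ 1  0  0  0  0 ]
  [ 0  1  1  0  0 ]
  [ 0  0  0  1  0 ]
  [ 0  0  0  0  1 ]
Pivot columns are the columns containing a leading 1.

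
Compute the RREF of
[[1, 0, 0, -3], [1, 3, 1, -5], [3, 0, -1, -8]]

[[1, 0, 0, -3], [0, 1, 0, -1/3], [0, 0, 1, -1]]

r2 := r2 − r1
r3 := r3 − 3·r1
r2 := 1/3·r2
r3 := -1·r3
r2 := r2 − 1/3·r3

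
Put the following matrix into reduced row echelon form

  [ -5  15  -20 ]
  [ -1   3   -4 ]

[[1, -3, 4], [0, 0, 0]]

R1 → -1/5·R1
  [  1  -3   4 ]
  [ -1   3  -4 ]
R2 → R2 + R1
  [ 1  -3  4 ]
  [ 0   0  0 ]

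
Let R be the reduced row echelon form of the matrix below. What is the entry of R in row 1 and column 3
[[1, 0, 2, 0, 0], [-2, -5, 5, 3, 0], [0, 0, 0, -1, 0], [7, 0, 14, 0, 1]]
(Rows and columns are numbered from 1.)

2

Add 2 times R1 to R2.
  [ 1   0   2   0  0 ]
  [ 0  -5   9   3  0 ]
  [ 0   0   0  -1  0 ]
  [ 7   0  14   0  1 ]
Subtract 7 times R1 from R4.
  [ 1   0  2   0  0 ]
  [ 0  -5  9   3  0 ]
  [ 0   0  0  -1  0 ]
  [ 0   0  0   0  1 ]
Multiply R2 by -1/5.
  [ 1  0     2     0  0 ]
  [ 0  1  -9/5  -3/5  0 ]
  [ 0  0     0    -1  0 ]
  [ 0  0     0     0  1 ]
Multiply R3 by -1.
  [ 1  0     2     0  0 ]
  [ 0  1  -9/5  -3/5  0 ]
  [ 0  0     0     1  0 ]
  [ 0  0     0     0  1 ]
Add 3/5 times R3 to R2.
  [ 1  0     2  0  0 ]
  [ 0  1  -9/5  0  0 ]
  [ 0  0     0  1  0 ]
  [ 0  0     0  0  1 ]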